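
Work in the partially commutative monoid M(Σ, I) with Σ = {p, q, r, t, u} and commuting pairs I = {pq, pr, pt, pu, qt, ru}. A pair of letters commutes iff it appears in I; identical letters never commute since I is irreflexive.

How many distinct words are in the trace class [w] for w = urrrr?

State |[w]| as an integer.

5

drop 0:u onto floor
drop 1:r onto floor
drop 2:r onto {1:r}
drop 3:r onto {2:r}
drop 4:r onto {3:r}
ground layer = {0:u, 1:r}
drop-orders for the pieces not yet dropped (sum over which currently-grounded one goes next):
  1 to go: {0} 1  {4} 1
  2 to go: {0,4} 2  {3,4} 1
  3 to go: {0,3,4} 3  {2,3,4} 1
  if 0:u drops first: 1 orders
  if 1:r drops first: 4 orders
heap linearizations: 5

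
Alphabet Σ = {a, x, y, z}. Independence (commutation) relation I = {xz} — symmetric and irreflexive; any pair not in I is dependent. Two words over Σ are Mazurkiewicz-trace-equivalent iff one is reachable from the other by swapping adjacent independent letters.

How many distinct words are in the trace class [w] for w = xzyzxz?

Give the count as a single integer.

piece 0:x — minimal
piece 1:z — minimal
piece 2:y rests on {0:x, 1:z}
piece 3:z rests on {2:y}
piece 4:x rests on {2:y}
piece 5:z rests on {3:z}
minimal pieces: {0:x, 1:z}
ways to finish when only these pieces remain (= sum over removing one remaining piece with nothing left below it):
  1 left: {4}→1  {5}→1
  2 left: {3,5}→1  {4,5}→2
  3 left: {3,4,5}→3
  4 left: {2,3,4,5}→3
  placing 0:x first → 3 extensions
  placing 1:z first → 3 extensions
total linear extensions = 6

6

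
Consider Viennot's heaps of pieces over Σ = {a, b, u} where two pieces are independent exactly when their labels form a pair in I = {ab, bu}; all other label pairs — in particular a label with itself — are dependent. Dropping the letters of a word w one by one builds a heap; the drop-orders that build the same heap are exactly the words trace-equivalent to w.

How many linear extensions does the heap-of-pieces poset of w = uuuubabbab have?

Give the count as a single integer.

0(u) covers ∅
1(u) covers 0:u
2(u) covers 1:u
3(u) covers 2:u
4(b) covers ∅
5(a) covers 3:u
6(b) covers 4:b
7(b) covers 6:b
8(a) covers 5:a
9(b) covers 7:b
floor of heap: 0:u, 4:b
completions by unplaced set U, small U first (add the entries for U minus each lowest piece of U):
  |U|=1: {8}:1  {9}:1
  |U|=2: {5,8}:1  {7,9}:1  {8,9}:2
  |U|=3: {3,5,8}:1  {5,8,9}:3  {6,7,9}:1  {7,8,9}:3
  |U|=4: {2,3,5,8}:1  {3,5,8,9}:4  {4,6,7,9}:1  {5,7,8,9}:6  {6,7,8,9}:4
  |U|=5: {1,2,3,5,8}:1  {2,3,5,8,9}:5  {3,5,7,8,9}:10  {4,6,7,8,9}:5  {5,6,7,8,9}:10
  |U|=6: {0,1,2,3,5,8}:1  {1,2,3,5,8,9}:6  {2,3,5,7,8,9}:15  {3,5,6,7,8,9}:20  {4,5,6,7,8,9}:15
  |U|=7: {0,1,2,3,5,8,9}:7  {1,2,3,5,7,8,9}:21  {2,3,5,6,7,8,9}:35  {3,4,5,6,7,8,9}:35
  |U|=8: {0,1,2,3,5,7,8,9}:28  {1,2,3,5,6,7,8,9}:56  {2,3,4,5,6,7,8,9}:70
  start at 0(u): 126
  start at 4(b): 84
sum over floor = 210

210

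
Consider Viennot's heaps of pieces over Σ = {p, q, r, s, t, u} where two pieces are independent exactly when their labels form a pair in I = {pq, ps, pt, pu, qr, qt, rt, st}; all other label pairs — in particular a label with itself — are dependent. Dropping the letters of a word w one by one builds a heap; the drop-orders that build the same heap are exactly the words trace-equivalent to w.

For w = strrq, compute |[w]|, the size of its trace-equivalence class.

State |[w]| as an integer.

drop 0:s onto floor
drop 1:t onto floor
drop 2:r onto {0:s}
drop 3:r onto {2:r}
drop 4:q onto {0:s}
ground layer = {0:s, 1:t}
drop-orders for the pieces not yet dropped (sum over which currently-grounded one goes next):
  1 to go: {1} 1  {3} 1  {4} 1
  2 to go: {1,3} 2  {1,4} 2  {2,3} 1  {3,4} 2
  3 to go: {1,2,3} 3  {1,3,4} 6  {2,3,4} 3
  if 0:s drops first: 12 orders
  if 1:t drops first: 3 orders
heap linearizations: 15

15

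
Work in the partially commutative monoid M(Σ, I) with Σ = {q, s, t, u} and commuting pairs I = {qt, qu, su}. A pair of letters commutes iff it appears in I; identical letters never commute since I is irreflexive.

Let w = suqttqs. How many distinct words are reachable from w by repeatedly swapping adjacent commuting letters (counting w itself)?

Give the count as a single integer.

piece 0:s — minimal
piece 1:u — minimal
piece 2:q rests on {0:s}
piece 3:t rests on {0:s, 1:u}
piece 4:t rests on {3:t}
piece 5:q rests on {2:q}
piece 6:s rests on {4:t, 5:q}
minimal pieces: {0:s, 1:u}
ways to finish when only these pieces remain (= sum over removing one remaining piece with nothing left below it):
  1 left: {6}→1
  2 left: {4,6}→1  {5,6}→1
  3 left: {2,5,6}→1  {3,4,6}→1  {4,5,6}→2
  4 left: {1,3,4,6}→1  {2,4,5,6}→3  {3,4,5,6}→3
  5 left: {1,3,4,5,6}→4  {2,3,4,5,6}→6
  placing 0:s first → 10 extensions
  placing 1:u first → 6 extensions
total linear extensions = 16

16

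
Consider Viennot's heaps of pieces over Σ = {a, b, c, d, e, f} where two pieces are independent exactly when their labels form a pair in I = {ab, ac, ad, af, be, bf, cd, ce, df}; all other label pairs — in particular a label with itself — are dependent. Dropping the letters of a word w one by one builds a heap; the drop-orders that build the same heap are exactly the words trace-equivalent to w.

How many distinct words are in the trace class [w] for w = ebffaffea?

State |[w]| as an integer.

45

piece 0:e — minimal
piece 1:b — minimal
piece 2:f rests on {0:e}
piece 3:f rests on {2:f}
piece 4:a rests on {0:e}
piece 5:f rests on {3:f}
piece 6:f rests on {5:f}
piece 7:e rests on {4:a, 6:f}
piece 8:a rests on {7:e}
minimal pieces: {0:e, 1:b}
ways to finish when only these pieces remain (= sum over removing one remaining piece with nothing left below it):
  1 left: {1}→1  {8}→1
  2 left: {1,8}→2  {7,8}→1
  3 left: {1,7,8}→3  {4,7,8}→1  {6,7,8}→1
  4 left: {1,4,7,8}→4  {1,6,7,8}→4  {4,6,7,8}→2  {5,6,7,8}→1
  5 left: {1,4,6,7,8}→10  {1,5,6,7,8}→5  {3,5,6,7,8}→1  {4,5,6,7,8}→3
  6 left: {1,3,5,6,7,8}→6  {1,4,5,6,7,8}→18  {2,3,5,6,7,8}→1  {3,4,5,6,7,8}→4
  7 left: {1,2,3,5,6,7,8}→7  {1,3,4,5,6,7,8}→28  {2,3,4,5,6,7,8}→5
  placing 0:e first → 40 extensions
  placing 1:b first → 5 extensions
total linear extensions = 45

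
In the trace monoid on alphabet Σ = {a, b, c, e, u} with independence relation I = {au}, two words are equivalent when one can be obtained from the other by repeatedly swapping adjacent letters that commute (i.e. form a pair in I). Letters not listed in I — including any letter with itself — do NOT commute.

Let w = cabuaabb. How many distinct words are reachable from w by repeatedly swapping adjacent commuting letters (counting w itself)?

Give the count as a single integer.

3

piece 0:c — minimal
piece 1:a rests on {0:c}
piece 2:b rests on {1:a}
piece 3:u rests on {2:b}
piece 4:a rests on {2:b}
piece 5:a rests on {4:a}
piece 6:b rests on {3:u, 5:a}
piece 7:b rests on {6:b}
minimal pieces: {0:c}
ways to finish when only these pieces remain (= sum over removing one remaining piece with nothing left below it):
  1 left: {7}→1
  2 left: {6,7}→1
  3 left: {3,6,7}→1  {5,6,7}→1
  4 left: {3,5,6,7}→2  {4,5,6,7}→1
  5 left: {3,4,5,6,7}→3
  6 left: {2,3,4,5,6,7}→3
  placing 0:c first → 3 extensions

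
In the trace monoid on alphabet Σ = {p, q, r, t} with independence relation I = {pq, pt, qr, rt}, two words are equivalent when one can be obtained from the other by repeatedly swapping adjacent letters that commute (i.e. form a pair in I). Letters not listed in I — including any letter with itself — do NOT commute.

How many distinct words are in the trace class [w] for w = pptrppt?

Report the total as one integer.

21

#0=p has no predecessor
#1=p depends on [0:p]
#2=t has no predecessor
#3=r depends on [1:p]
#4=p depends on [3:r]
#5=p depends on [4:p]
#6=t depends on [2:t]
sources: [0:p, 2:t]
N(rest) = Σ N(rest − s) over sources s of rest; N(one piece) = 1:
  size 1 → [5]=1  [6]=1
  size 2 → [2,6]=1  [4,5]=1  [5,6]=2
  size 3 → [2,5,6]=3  [3,4,5]=1  [4,5,6]=3
  size 4 → [1,3,4,5]=1  [2,4,5,6]=6  [3,4,5,6]=4
  size 5 → [0,1,3,4,5]=1  [1,3,4,5,6]=5  [2,3,4,5,6]=10
  first=0(p) contributes 15
  first=2(t) contributes 6
|[w]| = 21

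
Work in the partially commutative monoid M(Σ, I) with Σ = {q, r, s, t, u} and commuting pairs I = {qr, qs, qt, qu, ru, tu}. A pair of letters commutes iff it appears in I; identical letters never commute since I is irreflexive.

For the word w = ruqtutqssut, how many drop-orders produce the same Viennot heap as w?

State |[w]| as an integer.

1100

#0=r has no predecessor
#1=u has no predecessor
#2=q has no predecessor
#3=t depends on [0:r]
#4=u depends on [1:u]
#5=t depends on [3:t]
#6=q depends on [2:q]
#7=s depends on [4:u, 5:t]
#8=s depends on [7:s]
#9=u depends on [8:s]
#10=t depends on [8:s]
sources: [0:r, 1:u, 2:q]
N(rest) = Σ N(rest − s) over sources s of rest; N(one piece) = 1:
  size 1 → [6]=1  [9]=1  [10]=1
  size 2 → [2,6]=1  [6,9]=2  [6,10]=2  [9,10]=2
  size 3 → [2,6,9]=3  [2,6,10]=3  [6,9,10]=6  [8,9,10]=2
  size 4 → [2,6,9,10]=12  [6,8,9,10]=8  [7,8,9,10]=2
  size 5 → [2,6,8,9,10]=20  [4,7,8,9,10]=2  [5,7,8,9,10]=2  [6,7,8,9,10]=10
  size 6 → [1,4,7,8,9,10]=2  [2,6,7,8,9,10]=30  [3,5,7,8,9,10]=2  [4,5,7,8,9,10]=4  [4,6,7,8,9,10]=12  [5,6,7,8,9,10]=12
  size 7 → [0,3,5,7,8,9,10]=2  [1,4,5,7,8,9,10]=6  [1,4,6,7,8,9,10]=14  [2,4,6,7,8,9,10]=42  [2,5,6,7,8,9,10]=42  [3,4,5,7,8,9,10]=6  [3,5,6,7,8,9,10]=14  [4,5,6,7,8,9,10]=28
  size 8 → [0,3,4,5,7,8,9,10]=8  [0,3,5,6,7,8,9,10]=16  [1,2,4,6,7,8,9,10]=56  [1,3,4,5,7,8,9,10]=12  [1,4,5,6,7,8,9,10]=48  [2,3,5,6,7,8,9,10]=56  [2,4,5,6,7,8,9,10]=112  [3,4,5,6,7,8,9,10]=48
  size 9 → [0,1,3,4,5,7,8,9,10]=20  [0,2,3,5,6,7,8,9,10]=72  [0,3,4,5,6,7,8,9,10]=72  [1,2,4,5,6,7,8,9,10]=216  [1,3,4,5,6,7,8,9,10]=108  [2,3,4,5,6,7,8,9,10]=216
  first=0(r) contributes 540
  first=1(u) contributes 360
  first=2(q) contributes 200
|[w]| = 1100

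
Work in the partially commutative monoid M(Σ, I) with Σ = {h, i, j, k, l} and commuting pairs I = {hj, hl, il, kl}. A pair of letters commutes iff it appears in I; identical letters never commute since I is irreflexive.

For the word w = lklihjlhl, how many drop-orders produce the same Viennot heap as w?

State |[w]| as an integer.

81

piece 0:l — minimal
piece 1:k — minimal
piece 2:l rests on {0:l}
piece 3:i rests on {1:k}
piece 4:h rests on {3:i}
piece 5:j rests on {2:l, 3:i}
piece 6:l rests on {5:j}
piece 7:h rests on {4:h}
piece 8:l rests on {6:l}
minimal pieces: {0:l, 1:k}
ways to finish when only these pieces remain (= sum over removing one remaining piece with nothing left below it):
  1 left: {7}→1  {8}→1
  2 left: {4,7}→1  {6,8}→1  {7,8}→2
  3 left: {4,7,8}→3  {5,6,8}→1  {6,7,8}→3
  4 left: {2,5,6,8}→1  {4,6,7,8}→6  {5,6,7,8}→4
  5 left: {0,2,5,6,8}→1  {2,5,6,7,8}→5  {4,5,6,7,8}→10
  6 left: {0,2,5,6,7,8}→6  {2,4,5,6,7,8}→15  {3,4,5,6,7,8}→10
  7 left: {0,2,4,5,6,7,8}→21  {1,3,4,5,6,7,8}→10  {2,3,4,5,6,7,8}→25
  placing 0:l first → 35 extensions
  placing 1:k first → 46 extensions
total linear extensions = 81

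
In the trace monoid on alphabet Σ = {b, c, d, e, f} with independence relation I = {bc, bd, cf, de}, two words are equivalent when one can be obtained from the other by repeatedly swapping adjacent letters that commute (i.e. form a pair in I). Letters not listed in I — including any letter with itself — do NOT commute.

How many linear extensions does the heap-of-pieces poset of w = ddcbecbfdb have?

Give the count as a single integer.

28

0(d) covers ∅
1(d) covers 0:d
2(c) covers 1:d
3(b) covers ∅
4(e) covers 2:c, 3:b
5(c) covers 4:e
6(b) covers 4:e
7(f) covers 6:b
8(d) covers 5:c, 7:f
9(b) covers 7:f
floor of heap: 0:d, 3:b
completions by unplaced set U, small U first (add the entries for U minus each lowest piece of U):
  |U|=1: {8}:1  {9}:1
  |U|=2: {5,8}:1  {8,9}:2
  |U|=3: {5,8,9}:3  {7,8,9}:2
  |U|=4: {5,7,8,9}:5  {6,7,8,9}:2
  |U|=5: {5,6,7,8,9}:7
  |U|=6: {4,5,6,7,8,9}:7
  |U|=7: {2,4,5,6,7,8,9}:7  {3,4,5,6,7,8,9}:7
  |U|=8: {1,2,4,5,6,7,8,9}:7  {2,3,4,5,6,7,8,9}:14
  start at 0(d): 21
  start at 3(b): 7
sum over floor = 28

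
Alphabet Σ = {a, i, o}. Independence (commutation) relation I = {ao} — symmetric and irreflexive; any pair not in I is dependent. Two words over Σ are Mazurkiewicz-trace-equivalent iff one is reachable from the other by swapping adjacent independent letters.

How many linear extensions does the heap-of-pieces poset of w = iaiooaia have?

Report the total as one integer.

3

#0=i has no predecessor
#1=a depends on [0:i]
#2=i depends on [1:a]
#3=o depends on [2:i]
#4=o depends on [3:o]
#5=a depends on [2:i]
#6=i depends on [4:o, 5:a]
#7=a depends on [6:i]
sources: [0:i]
N(rest) = Σ N(rest − s) over sources s of rest; N(one piece) = 1:
  size 1 → [7]=1
  size 2 → [6,7]=1
  size 3 → [4,6,7]=1  [5,6,7]=1
  size 4 → [3,4,6,7]=1  [4,5,6,7]=2
  size 5 → [3,4,5,6,7]=3
  size 6 → [2,3,4,5,6,7]=3
  first=0(i) contributes 3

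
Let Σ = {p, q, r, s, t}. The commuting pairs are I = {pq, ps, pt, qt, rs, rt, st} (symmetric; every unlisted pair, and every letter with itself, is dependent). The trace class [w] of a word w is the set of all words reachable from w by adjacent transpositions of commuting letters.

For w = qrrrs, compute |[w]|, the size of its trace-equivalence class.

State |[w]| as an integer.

#0=q has no predecessor
#1=r depends on [0:q]
#2=r depends on [1:r]
#3=r depends on [2:r]
#4=s depends on [0:q]
sources: [0:q]
N(rest) = Σ N(rest − s) over sources s of rest; N(one piece) = 1:
  size 1 → [3]=1  [4]=1
  size 2 → [2,3]=1  [3,4]=2
  size 3 → [1,2,3]=1  [2,3,4]=3
  first=0(q) contributes 4

4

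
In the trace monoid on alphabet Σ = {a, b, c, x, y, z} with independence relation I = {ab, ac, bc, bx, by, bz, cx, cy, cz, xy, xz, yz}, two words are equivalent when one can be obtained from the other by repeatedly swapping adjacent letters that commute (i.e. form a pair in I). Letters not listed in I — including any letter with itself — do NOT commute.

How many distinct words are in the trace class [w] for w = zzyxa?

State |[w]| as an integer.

0(z) covers ∅
1(z) covers 0:z
2(y) covers ∅
3(x) covers ∅
4(a) covers 1:z, 2:y, 3:x
floor of heap: 0:z, 2:y, 3:x
completions by unplaced set U, small U first (add the entries for U minus each lowest piece of U):
  |U|=1: {4}:1
  |U|=2: {1,4}:1  {2,4}:1  {3,4}:1
  |U|=3: {0,1,4}:1  {1,2,4}:2  {1,3,4}:2  {2,3,4}:2
  start at 0(z): 6
  start at 2(y): 3
  start at 3(x): 3
sum over floor = 12

12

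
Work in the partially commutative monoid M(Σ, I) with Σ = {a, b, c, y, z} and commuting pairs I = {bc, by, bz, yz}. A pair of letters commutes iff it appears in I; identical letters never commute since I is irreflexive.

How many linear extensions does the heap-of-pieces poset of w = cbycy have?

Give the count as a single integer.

5

drop 0:c onto floor
drop 1:b onto floor
drop 2:y onto {0:c}
drop 3:c onto {2:y}
drop 4:y onto {3:c}
ground layer = {0:c, 1:b}
drop-orders for the pieces not yet dropped (sum over which currently-grounded one goes next):
  1 to go: {1} 1  {4} 1
  2 to go: {1,4} 2  {3,4} 1
  3 to go: {1,3,4} 3  {2,3,4} 1
  if 0:c drops first: 4 orders
  if 1:b drops first: 1 orders
heap linearizations: 5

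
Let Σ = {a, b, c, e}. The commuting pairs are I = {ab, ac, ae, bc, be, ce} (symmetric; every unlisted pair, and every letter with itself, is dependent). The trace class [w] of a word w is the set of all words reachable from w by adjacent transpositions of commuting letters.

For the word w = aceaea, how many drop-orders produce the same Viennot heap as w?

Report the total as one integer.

#0=a has no predecessor
#1=c has no predecessor
#2=e has no predecessor
#3=a depends on [0:a]
#4=e depends on [2:e]
#5=a depends on [3:a]
sources: [0:a, 1:c, 2:e]
N(rest) = Σ N(rest − s) over sources s of rest; N(one piece) = 1:
  size 1 → [1]=1  [4]=1  [5]=1
  size 2 → [1,4]=2  [1,5]=2  [2,4]=1  [3,5]=1  [4,5]=2
  size 3 → [0,3,5]=1  [1,2,4]=3  [1,3,5]=3  [1,4,5]=6  [2,4,5]=3  [3,4,5]=3
  size 4 → [0,1,3,5]=4  [0,3,4,5]=4  [1,2,4,5]=12  [1,3,4,5]=12  [2,3,4,5]=6
  first=0(a) contributes 30
  first=1(c) contributes 10
  first=2(e) contributes 20
|[w]| = 60

60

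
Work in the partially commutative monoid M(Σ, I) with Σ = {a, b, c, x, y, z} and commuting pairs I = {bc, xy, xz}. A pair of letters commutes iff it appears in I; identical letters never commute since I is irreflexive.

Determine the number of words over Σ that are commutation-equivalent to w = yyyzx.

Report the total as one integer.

#0=y has no predecessor
#1=y depends on [0:y]
#2=y depends on [1:y]
#3=z depends on [2:y]
#4=x has no predecessor
sources: [0:y, 4:x]
N(rest) = Σ N(rest − s) over sources s of rest; N(one piece) = 1:
  size 1 → [3]=1  [4]=1
  size 2 → [2,3]=1  [3,4]=2
  size 3 → [1,2,3]=1  [2,3,4]=3
  first=0(y) contributes 4
  first=4(x) contributes 1
|[w]| = 5

5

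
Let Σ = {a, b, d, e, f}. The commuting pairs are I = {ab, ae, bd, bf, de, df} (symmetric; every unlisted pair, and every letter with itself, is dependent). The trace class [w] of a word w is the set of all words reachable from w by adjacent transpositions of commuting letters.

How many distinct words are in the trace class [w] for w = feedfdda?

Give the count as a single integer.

0(f) covers ∅
1(e) covers 0:f
2(e) covers 1:e
3(d) covers ∅
4(f) covers 2:e
5(d) covers 3:d
6(d) covers 5:d
7(a) covers 4:f, 6:d
floor of heap: 0:f, 3:d
completions by unplaced set U, small U first (add the entries for U minus each lowest piece of U):
  |U|=1: {7}:1
  |U|=2: {4,7}:1  {6,7}:1
  |U|=3: {2,4,7}:1  {4,6,7}:2  {5,6,7}:1
  |U|=4: {1,2,4,7}:1  {2,4,6,7}:3  {3,5,6,7}:1  {4,5,6,7}:3
  |U|=5: {0,1,2,4,7}:1  {1,2,4,6,7}:4  {2,4,5,6,7}:6  {3,4,5,6,7}:4
  |U|=6: {0,1,2,4,6,7}:5  {1,2,4,5,6,7}:10  {2,3,4,5,6,7}:10
  start at 0(f): 20
  start at 3(d): 15
sum over floor = 35

35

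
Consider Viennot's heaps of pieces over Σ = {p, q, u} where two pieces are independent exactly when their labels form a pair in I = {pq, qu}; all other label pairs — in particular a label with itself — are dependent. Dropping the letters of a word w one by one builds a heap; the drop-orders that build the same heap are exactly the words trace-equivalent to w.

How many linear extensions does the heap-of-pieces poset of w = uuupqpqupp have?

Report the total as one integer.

#0=u has no predecessor
#1=u depends on [0:u]
#2=u depends on [1:u]
#3=p depends on [2:u]
#4=q has no predecessor
#5=p depends on [3:p]
#6=q depends on [4:q]
#7=u depends on [5:p]
#8=p depends on [7:u]
#9=p depends on [8:p]
sources: [0:u, 4:q]
N(rest) = Σ N(rest − s) over sources s of rest; N(one piece) = 1:
  size 1 → [6]=1  [9]=1
  size 2 → [4,6]=1  [6,9]=2  [8,9]=1
  size 3 → [4,6,9]=3  [6,8,9]=3  [7,8,9]=1
  size 4 → [4,6,8,9]=6  [5,7,8,9]=1  [6,7,8,9]=4
  size 5 → [3,5,7,8,9]=1  [4,6,7,8,9]=10  [5,6,7,8,9]=5
  size 6 → [2,3,5,7,8,9]=1  [3,5,6,7,8,9]=6  [4,5,6,7,8,9]=15
  size 7 → [1,2,3,5,7,8,9]=1  [2,3,5,6,7,8,9]=7  [3,4,5,6,7,8,9]=21
  size 8 → [0,1,2,3,5,7,8,9]=1  [1,2,3,5,6,7,8,9]=8  [2,3,4,5,6,7,8,9]=28
  first=0(u) contributes 36
  first=4(q) contributes 9
|[w]| = 45

45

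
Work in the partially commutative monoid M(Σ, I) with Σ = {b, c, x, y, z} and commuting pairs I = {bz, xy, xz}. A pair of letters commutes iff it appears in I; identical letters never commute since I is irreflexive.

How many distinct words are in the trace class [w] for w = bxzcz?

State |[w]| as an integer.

3

piece 0:b — minimal
piece 1:x rests on {0:b}
piece 2:z — minimal
piece 3:c rests on {1:x, 2:z}
piece 4:z rests on {3:c}
minimal pieces: {0:b, 2:z}
ways to finish when only these pieces remain (= sum over removing one remaining piece with nothing left below it):
  1 left: {4}→1
  2 left: {3,4}→1
  3 left: {1,3,4}→1  {2,3,4}→1
  placing 0:b first → 2 extensions
  placing 2:z first → 1 extensions
total linear extensions = 3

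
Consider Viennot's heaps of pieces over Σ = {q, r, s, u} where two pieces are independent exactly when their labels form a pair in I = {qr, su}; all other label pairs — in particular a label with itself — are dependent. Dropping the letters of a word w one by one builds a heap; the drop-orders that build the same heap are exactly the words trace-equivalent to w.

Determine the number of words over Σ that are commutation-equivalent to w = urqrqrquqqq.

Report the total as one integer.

20

piece 0:u — minimal
piece 1:r rests on {0:u}
piece 2:q rests on {0:u}
piece 3:r rests on {1:r}
piece 4:q rests on {2:q}
piece 5:r rests on {3:r}
piece 6:q rests on {4:q}
piece 7:u rests on {5:r, 6:q}
piece 8:q rests on {7:u}
piece 9:q rests on {8:q}
piece 10:q rests on {9:q}
minimal pieces: {0:u}
ways to finish when only these pieces remain (= sum over removing one remaining piece with nothing left below it):
  1 left: {10}→1
  2 left: {9,10}→1
  3 left: {8,9,10}→1
  4 left: {7,8,9,10}→1
  5 left: {5,7,8,9,10}→1  {6,7,8,9,10}→1
  6 left: {3,5,7,8,9,10}→1  {4,6,7,8,9,10}→1  {5,6,7,8,9,10}→2
  7 left: {1,3,5,7,8,9,10}→1  {2,4,6,7,8,9,10}→1  {3,5,6,7,8,9,10}→3  {4,5,6,7,8,9,10}→3
  8 left: {1,3,5,6,7,8,9,10}→4  {2,4,5,6,7,8,9,10}→4  {3,4,5,6,7,8,9,10}→6
  9 left: {1,3,4,5,6,7,8,9,10}→10  {2,3,4,5,6,7,8,9,10}→10
  placing 0:u first → 20 extensions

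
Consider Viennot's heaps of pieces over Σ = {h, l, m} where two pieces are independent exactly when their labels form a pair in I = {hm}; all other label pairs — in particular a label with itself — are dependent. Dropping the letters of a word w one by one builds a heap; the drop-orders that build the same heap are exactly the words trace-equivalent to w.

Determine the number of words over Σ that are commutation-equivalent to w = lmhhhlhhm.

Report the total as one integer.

piece 0:l — minimal
piece 1:m rests on {0:l}
piece 2:h rests on {0:l}
piece 3:h rests on {2:h}
piece 4:h rests on {3:h}
piece 5:l rests on {1:m, 4:h}
piece 6:h rests on {5:l}
piece 7:h rests on {6:h}
piece 8:m rests on {5:l}
minimal pieces: {0:l}
ways to finish when only these pieces remain (= sum over removing one remaining piece with nothing left below it):
  1 left: {7}→1  {8}→1
  2 left: {6,7}→1  {7,8}→2
  3 left: {6,7,8}→3
  4 left: {5,6,7,8}→3
  5 left: {1,5,6,7,8}→3  {4,5,6,7,8}→3
  6 left: {1,4,5,6,7,8}→6  {3,4,5,6,7,8}→3
  7 left: {1,3,4,5,6,7,8}→9  {2,3,4,5,6,7,8}→3
  placing 0:l first → 12 extensions

12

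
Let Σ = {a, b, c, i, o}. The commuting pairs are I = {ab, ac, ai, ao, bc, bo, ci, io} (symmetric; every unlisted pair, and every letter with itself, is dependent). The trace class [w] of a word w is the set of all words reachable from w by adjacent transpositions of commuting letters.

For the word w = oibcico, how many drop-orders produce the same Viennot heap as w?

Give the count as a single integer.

piece 0:o — minimal
piece 1:i — minimal
piece 2:b rests on {1:i}
piece 3:c rests on {0:o}
piece 4:i rests on {2:b}
piece 5:c rests on {3:c}
piece 6:o rests on {5:c}
minimal pieces: {0:o, 1:i}
ways to finish when only these pieces remain (= sum over removing one remaining piece with nothing left below it):
  1 left: {4}→1  {6}→1
  2 left: {2,4}→1  {4,6}→2  {5,6}→1
  3 left: {1,2,4}→1  {2,4,6}→3  {3,5,6}→1  {4,5,6}→3
  4 left: {0,3,5,6}→1  {1,2,4,6}→4  {2,4,5,6}→6  {3,4,5,6}→4
  5 left: {0,3,4,5,6}→5  {1,2,4,5,6}→10  {2,3,4,5,6}→10
  placing 0:o first → 20 extensions
  placing 1:i first → 15 extensions
total linear extensions = 35

35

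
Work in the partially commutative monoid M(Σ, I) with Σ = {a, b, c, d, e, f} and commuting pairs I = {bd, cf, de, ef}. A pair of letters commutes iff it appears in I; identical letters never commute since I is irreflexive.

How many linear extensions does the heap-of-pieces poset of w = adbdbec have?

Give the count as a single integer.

10

0(a) covers ∅
1(d) covers 0:a
2(b) covers 0:a
3(d) covers 1:d
4(b) covers 2:b
5(e) covers 4:b
6(c) covers 3:d, 5:e
floor of heap: 0:a
completions by unplaced set U, small U first (add the entries for U minus each lowest piece of U):
  |U|=1: {6}:1
  |U|=2: {3,6}:1  {5,6}:1
  |U|=3: {1,3,6}:1  {3,5,6}:2  {4,5,6}:1
  |U|=4: {1,3,5,6}:3  {2,4,5,6}:1  {3,4,5,6}:3
  |U|=5: {1,3,4,5,6}:6  {2,3,4,5,6}:4
  start at 0(a): 10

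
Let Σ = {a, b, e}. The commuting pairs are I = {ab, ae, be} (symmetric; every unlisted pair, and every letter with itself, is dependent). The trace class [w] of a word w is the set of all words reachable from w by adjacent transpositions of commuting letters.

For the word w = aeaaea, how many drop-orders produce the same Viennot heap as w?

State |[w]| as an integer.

15

piece 0:a — minimal
piece 1:e — minimal
piece 2:a rests on {0:a}
piece 3:a rests on {2:a}
piece 4:e rests on {1:e}
piece 5:a rests on {3:a}
minimal pieces: {0:a, 1:e}
ways to finish when only these pieces remain (= sum over removing one remaining piece with nothing left below it):
  1 left: {4}→1  {5}→1
  2 left: {1,4}→1  {3,5}→1  {4,5}→2
  3 left: {1,4,5}→3  {2,3,5}→1  {3,4,5}→3
  4 left: {0,2,3,5}→1  {1,3,4,5}→6  {2,3,4,5}→4
  placing 0:a first → 10 extensions
  placing 1:e first → 5 extensions
total linear extensions = 15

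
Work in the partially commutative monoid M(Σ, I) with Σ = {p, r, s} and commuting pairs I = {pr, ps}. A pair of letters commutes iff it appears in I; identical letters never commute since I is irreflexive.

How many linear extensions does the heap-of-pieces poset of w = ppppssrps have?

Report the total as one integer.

piece 0:p — minimal
piece 1:p rests on {0:p}
piece 2:p rests on {1:p}
piece 3:p rests on {2:p}
piece 4:s — minimal
piece 5:s rests on {4:s}
piece 6:r rests on {5:s}
piece 7:p rests on {3:p}
piece 8:s rests on {6:r}
minimal pieces: {0:p, 4:s}
ways to finish when only these pieces remain (= sum over removing one remaining piece with nothing left below it):
  1 left: {7}→1  {8}→1
  2 left: {3,7}→1  {6,8}→1  {7,8}→2
  3 left: {2,3,7}→1  {3,7,8}→3  {5,6,8}→1  {6,7,8}→3
  4 left: {1,2,3,7}→1  {2,3,7,8}→4  {3,6,7,8}→6  {4,5,6,8}→1  {5,6,7,8}→4
  5 left: {0,1,2,3,7}→1  {1,2,3,7,8}→5  {2,3,6,7,8}→10  {3,5,6,7,8}→10  {4,5,6,7,8}→5
  6 left: {0,1,2,3,7,8}→6  {1,2,3,6,7,8}→15  {2,3,5,6,7,8}→20  {3,4,5,6,7,8}→15
  7 left: {0,1,2,3,6,7,8}→21  {1,2,3,5,6,7,8}→35  {2,3,4,5,6,7,8}→35
  placing 0:p first → 70 extensions
  placing 4:s first → 56 extensions
total linear extensions = 126

126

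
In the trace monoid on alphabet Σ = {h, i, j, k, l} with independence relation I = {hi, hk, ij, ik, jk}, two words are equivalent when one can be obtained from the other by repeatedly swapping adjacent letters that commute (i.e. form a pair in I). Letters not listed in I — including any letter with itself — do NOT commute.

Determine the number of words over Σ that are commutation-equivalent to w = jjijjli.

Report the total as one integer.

5

#0=j has no predecessor
#1=j depends on [0:j]
#2=i has no predecessor
#3=j depends on [1:j]
#4=j depends on [3:j]
#5=l depends on [2:i, 4:j]
#6=i depends on [5:l]
sources: [0:j, 2:i]
N(rest) = Σ N(rest − s) over sources s of rest; N(one piece) = 1:
  size 1 → [6]=1
  size 2 → [5,6]=1
  size 3 → [2,5,6]=1  [4,5,6]=1
  size 4 → [2,4,5,6]=2  [3,4,5,6]=1
  size 5 → [1,3,4,5,6]=1  [2,3,4,5,6]=3
  first=0(j) contributes 4
  first=2(i) contributes 1
|[w]| = 5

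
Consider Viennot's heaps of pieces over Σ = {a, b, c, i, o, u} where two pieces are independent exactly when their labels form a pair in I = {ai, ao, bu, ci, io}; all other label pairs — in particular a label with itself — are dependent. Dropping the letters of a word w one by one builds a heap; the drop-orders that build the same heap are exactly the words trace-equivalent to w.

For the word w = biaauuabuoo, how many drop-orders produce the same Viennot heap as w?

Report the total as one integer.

6

piece 0:b — minimal
piece 1:i rests on {0:b}
piece 2:a rests on {0:b}
piece 3:a rests on {2:a}
piece 4:u rests on {1:i, 3:a}
piece 5:u rests on {4:u}
piece 6:a rests on {5:u}
piece 7:b rests on {6:a}
piece 8:u rests on {6:a}
piece 9:o rests on {7:b, 8:u}
piece 10:o rests on {9:o}
minimal pieces: {0:b}
ways to finish when only these pieces remain (= sum over removing one remaining piece with nothing left below it):
  1 left: {10}→1
  2 left: {9,10}→1
  3 left: {7,9,10}→1  {8,9,10}→1
  4 left: {7,8,9,10}→2
  5 left: {6,7,8,9,10}→2
  6 left: {5,6,7,8,9,10}→2
  7 left: {4,5,6,7,8,9,10}→2
  8 left: {1,4,5,6,7,8,9,10}→2  {3,4,5,6,7,8,9,10}→2
  9 left: {1,3,4,5,6,7,8,9,10}→4  {2,3,4,5,6,7,8,9,10}→2
  placing 0:b first → 6 extensions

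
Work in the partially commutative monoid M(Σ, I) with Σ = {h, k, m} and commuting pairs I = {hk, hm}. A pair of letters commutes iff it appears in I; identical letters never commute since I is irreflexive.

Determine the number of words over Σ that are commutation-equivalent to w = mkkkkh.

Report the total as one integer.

6

0(m) covers ∅
1(k) covers 0:m
2(k) covers 1:k
3(k) covers 2:k
4(k) covers 3:k
5(h) covers ∅
floor of heap: 0:m, 5:h
completions by unplaced set U, small U first (add the entries for U minus each lowest piece of U):
  |U|=1: {4}:1  {5}:1
  |U|=2: {3,4}:1  {4,5}:2
  |U|=3: {2,3,4}:1  {3,4,5}:3
  |U|=4: {1,2,3,4}:1  {2,3,4,5}:4
  start at 0(m): 5
  start at 5(h): 1
sum over floor = 6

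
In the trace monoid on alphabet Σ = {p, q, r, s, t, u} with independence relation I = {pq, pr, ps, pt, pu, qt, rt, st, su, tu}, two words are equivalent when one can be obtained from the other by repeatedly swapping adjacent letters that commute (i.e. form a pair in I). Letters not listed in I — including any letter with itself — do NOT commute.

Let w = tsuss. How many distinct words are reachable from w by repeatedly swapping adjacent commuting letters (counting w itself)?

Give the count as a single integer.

drop 0:t onto floor
drop 1:s onto floor
drop 2:u onto floor
drop 3:s onto {1:s}
drop 4:s onto {3:s}
ground layer = {0:t, 1:s, 2:u}
drop-orders for the pieces not yet dropped (sum over which currently-grounded one goes next):
  1 to go: {0} 1  {2} 1  {4} 1
  2 to go: {0,2} 2  {0,4} 2  {2,4} 2  {3,4} 1
  3 to go: {0,2,4} 6  {0,3,4} 3  {1,3,4} 1  {2,3,4} 3
  if 0:t drops first: 4 orders
  if 1:s drops first: 12 orders
  if 2:u drops first: 4 orders
heap linearizations: 20

20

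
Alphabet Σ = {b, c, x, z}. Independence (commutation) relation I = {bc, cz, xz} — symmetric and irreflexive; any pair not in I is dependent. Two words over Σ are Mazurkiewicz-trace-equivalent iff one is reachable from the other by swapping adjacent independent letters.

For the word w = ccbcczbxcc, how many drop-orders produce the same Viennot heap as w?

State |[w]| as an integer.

35

#0=c has no predecessor
#1=c depends on [0:c]
#2=b has no predecessor
#3=c depends on [1:c]
#4=c depends on [3:c]
#5=z depends on [2:b]
#6=b depends on [5:z]
#7=x depends on [4:c, 6:b]
#8=c depends on [7:x]
#9=c depends on [8:c]
sources: [0:c, 2:b]
N(rest) = Σ N(rest − s) over sources s of rest; N(one piece) = 1:
  size 1 → [9]=1
  size 2 → [8,9]=1
  size 3 → [7,8,9]=1
  size 4 → [4,7,8,9]=1  [6,7,8,9]=1
  size 5 → [3,4,7,8,9]=1  [4,6,7,8,9]=2  [5,6,7,8,9]=1
  size 6 → [1,3,4,7,8,9]=1  [2,5,6,7,8,9]=1  [3,4,6,7,8,9]=3  [4,5,6,7,8,9]=3
  size 7 → [0,1,3,4,7,8,9]=1  [1,3,4,6,7,8,9]=4  [2,4,5,6,7,8,9]=4  [3,4,5,6,7,8,9]=6
  size 8 → [0,1,3,4,6,7,8,9]=5  [1,3,4,5,6,7,8,9]=10  [2,3,4,5,6,7,8,9]=10
  first=0(c) contributes 20
  first=2(b) contributes 15
|[w]| = 35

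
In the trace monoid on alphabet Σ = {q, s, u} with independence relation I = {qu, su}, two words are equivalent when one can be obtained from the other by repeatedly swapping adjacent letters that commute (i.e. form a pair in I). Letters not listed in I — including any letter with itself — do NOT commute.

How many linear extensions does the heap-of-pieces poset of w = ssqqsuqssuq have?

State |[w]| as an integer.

#0=s has no predecessor
#1=s depends on [0:s]
#2=q depends on [1:s]
#3=q depends on [2:q]
#4=s depends on [3:q]
#5=u has no predecessor
#6=q depends on [4:s]
#7=s depends on [6:q]
#8=s depends on [7:s]
#9=u depends on [5:u]
#10=q depends on [8:s]
sources: [0:s, 5:u]
N(rest) = Σ N(rest − s) over sources s of rest; N(one piece) = 1:
  size 1 → [9]=1  [10]=1
  size 2 → [5,9]=1  [8,10]=1  [9,10]=2
  size 3 → [5,9,10]=3  [7,8,10]=1  [8,9,10]=3
  size 4 → [5,8,9,10]=6  [6,7,8,10]=1  [7,8,9,10]=4
  size 5 → [4,6,7,8,10]=1  [5,7,8,9,10]=10  [6,7,8,9,10]=5
  size 6 → [3,4,6,7,8,10]=1  [4,6,7,8,9,10]=6  [5,6,7,8,9,10]=15
  size 7 → [2,3,4,6,7,8,10]=1  [3,4,6,7,8,9,10]=7  [4,5,6,7,8,9,10]=21
  size 8 → [1,2,3,4,6,7,8,10]=1  [2,3,4,6,7,8,9,10]=8  [3,4,5,6,7,8,9,10]=28
  size 9 → [0,1,2,3,4,6,7,8,10]=1  [1,2,3,4,6,7,8,9,10]=9  [2,3,4,5,6,7,8,9,10]=36
  first=0(s) contributes 45
  first=5(u) contributes 10
|[w]| = 55

55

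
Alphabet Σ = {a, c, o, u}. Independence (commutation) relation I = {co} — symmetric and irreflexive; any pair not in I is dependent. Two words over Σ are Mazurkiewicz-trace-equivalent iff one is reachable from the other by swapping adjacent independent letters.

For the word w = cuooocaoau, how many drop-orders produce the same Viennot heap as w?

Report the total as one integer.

4

#0=c has no predecessor
#1=u depends on [0:c]
#2=o depends on [1:u]
#3=o depends on [2:o]
#4=o depends on [3:o]
#5=c depends on [1:u]
#6=a depends on [4:o, 5:c]
#7=o depends on [6:a]
#8=a depends on [7:o]
#9=u depends on [8:a]
sources: [0:c]
N(rest) = Σ N(rest − s) over sources s of rest; N(one piece) = 1:
  size 1 → [9]=1
  size 2 → [8,9]=1
  size 3 → [7,8,9]=1
  size 4 → [6,7,8,9]=1
  size 5 → [4,6,7,8,9]=1  [5,6,7,8,9]=1
  size 6 → [3,4,6,7,8,9]=1  [4,5,6,7,8,9]=2
  size 7 → [2,3,4,6,7,8,9]=1  [3,4,5,6,7,8,9]=3
  size 8 → [2,3,4,5,6,7,8,9]=4
  first=0(c) contributes 4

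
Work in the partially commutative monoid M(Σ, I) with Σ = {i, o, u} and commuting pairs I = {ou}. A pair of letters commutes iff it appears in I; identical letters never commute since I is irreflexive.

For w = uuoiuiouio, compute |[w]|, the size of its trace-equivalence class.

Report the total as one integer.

6

0(u) covers ∅
1(u) covers 0:u
2(o) covers ∅
3(i) covers 1:u, 2:o
4(u) covers 3:i
5(i) covers 4:u
6(o) covers 5:i
7(u) covers 5:i
8(i) covers 6:o, 7:u
9(o) covers 8:i
floor of heap: 0:u, 2:o
completions by unplaced set U, small U first (add the entries for U minus each lowest piece of U):
  |U|=1: {9}:1
  |U|=2: {8,9}:1
  |U|=3: {6,8,9}:1  {7,8,9}:1
  |U|=4: {6,7,8,9}:2
  |U|=5: {5,6,7,8,9}:2
  |U|=6: {4,5,6,7,8,9}:2
  |U|=7: {3,4,5,6,7,8,9}:2
  |U|=8: {1,3,4,5,6,7,8,9}:2  {2,3,4,5,6,7,8,9}:2
  start at 0(u): 4
  start at 2(o): 2
sum over floor = 6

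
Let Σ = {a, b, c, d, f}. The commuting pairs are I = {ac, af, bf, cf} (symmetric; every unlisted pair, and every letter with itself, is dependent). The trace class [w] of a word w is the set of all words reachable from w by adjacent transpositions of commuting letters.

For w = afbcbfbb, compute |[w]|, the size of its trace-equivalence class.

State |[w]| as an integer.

0(a) covers ∅
1(f) covers ∅
2(b) covers 0:a
3(c) covers 2:b
4(b) covers 3:c
5(f) covers 1:f
6(b) covers 4:b
7(b) covers 6:b
floor of heap: 0:a, 1:f
completions by unplaced set U, small U first (add the entries for U minus each lowest piece of U):
  |U|=1: {5}:1  {7}:1
  |U|=2: {1,5}:1  {5,7}:2  {6,7}:1
  |U|=3: {1,5,7}:3  {4,6,7}:1  {5,6,7}:3
  |U|=4: {1,5,6,7}:6  {3,4,6,7}:1  {4,5,6,7}:4
  |U|=5: {1,4,5,6,7}:10  {2,3,4,6,7}:1  {3,4,5,6,7}:5
  |U|=6: {0,2,3,4,6,7}:1  {1,3,4,5,6,7}:15  {2,3,4,5,6,7}:6
  start at 0(a): 21
  start at 1(f): 7
sum over floor = 28

28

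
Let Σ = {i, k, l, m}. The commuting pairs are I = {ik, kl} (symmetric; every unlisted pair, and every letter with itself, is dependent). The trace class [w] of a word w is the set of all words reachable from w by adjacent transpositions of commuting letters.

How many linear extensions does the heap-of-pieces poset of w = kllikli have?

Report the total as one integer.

21

piece 0:k — minimal
piece 1:l — minimal
piece 2:l rests on {1:l}
piece 3:i rests on {2:l}
piece 4:k rests on {0:k}
piece 5:l rests on {3:i}
piece 6:i rests on {5:l}
minimal pieces: {0:k, 1:l}
ways to finish when only these pieces remain (= sum over removing one remaining piece with nothing left below it):
  1 left: {4}→1  {6}→1
  2 left: {0,4}→1  {4,6}→2  {5,6}→1
  3 left: {0,4,6}→3  {3,5,6}→1  {4,5,6}→3
  4 left: {0,4,5,6}→6  {2,3,5,6}→1  {3,4,5,6}→4
  5 left: {0,3,4,5,6}→10  {1,2,3,5,6}→1  {2,3,4,5,6}→5
  placing 0:k first → 6 extensions
  placing 1:l first → 15 extensions
total linear extensions = 21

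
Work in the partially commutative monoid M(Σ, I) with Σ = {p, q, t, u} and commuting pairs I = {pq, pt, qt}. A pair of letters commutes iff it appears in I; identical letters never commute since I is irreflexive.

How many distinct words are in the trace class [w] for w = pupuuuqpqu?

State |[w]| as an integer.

3

drop 0:p onto floor
drop 1:u onto {0:p}
drop 2:p onto {1:u}
drop 3:u onto {2:p}
drop 4:u onto {3:u}
drop 5:u onto {4:u}
drop 6:q onto {5:u}
drop 7:p onto {5:u}
drop 8:q onto {6:q}
drop 9:u onto {7:p, 8:q}
ground layer = {0:p}
drop-orders for the pieces not yet dropped (sum over which currently-grounded one goes next):
  1 to go: {9} 1
  2 to go: {7,9} 1  {8,9} 1
  3 to go: {6,8,9} 1  {7,8,9} 2
  4 to go: {6,7,8,9} 3
  5 to go: {5,6,7,8,9} 3
  6 to go: {4,5,6,7,8,9} 3
  7 to go: {3,4,5,6,7,8,9} 3
  8 to go: {2,3,4,5,6,7,8,9} 3
  if 0:p drops first: 3 orders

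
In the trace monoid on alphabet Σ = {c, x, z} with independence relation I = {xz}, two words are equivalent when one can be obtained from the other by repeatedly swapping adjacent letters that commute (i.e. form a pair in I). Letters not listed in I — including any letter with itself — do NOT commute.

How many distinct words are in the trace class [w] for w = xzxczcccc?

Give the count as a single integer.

3

piece 0:x — minimal
piece 1:z — minimal
piece 2:x rests on {0:x}
piece 3:c rests on {1:z, 2:x}
piece 4:z rests on {3:c}
piece 5:c rests on {4:z}
piece 6:c rests on {5:c}
piece 7:c rests on {6:c}
piece 8:c rests on {7:c}
minimal pieces: {0:x, 1:z}
ways to finish when only these pieces remain (= sum over removing one remaining piece with nothing left below it):
  1 left: {8}→1
  2 left: {7,8}→1
  3 left: {6,7,8}→1
  4 left: {5,6,7,8}→1
  5 left: {4,5,6,7,8}→1
  6 left: {3,4,5,6,7,8}→1
  7 left: {1,3,4,5,6,7,8}→1  {2,3,4,5,6,7,8}→1
  placing 0:x first → 2 extensions
  placing 1:z first → 1 extensions
total linear extensions = 3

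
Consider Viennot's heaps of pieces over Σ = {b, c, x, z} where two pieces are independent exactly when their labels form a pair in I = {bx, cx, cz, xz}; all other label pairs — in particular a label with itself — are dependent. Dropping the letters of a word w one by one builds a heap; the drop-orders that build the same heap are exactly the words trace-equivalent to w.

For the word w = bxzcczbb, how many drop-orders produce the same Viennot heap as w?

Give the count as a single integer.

48

#0=b has no predecessor
#1=x has no predecessor
#2=z depends on [0:b]
#3=c depends on [0:b]
#4=c depends on [3:c]
#5=z depends on [2:z]
#6=b depends on [4:c, 5:z]
#7=b depends on [6:b]
sources: [0:b, 1:x]
N(rest) = Σ N(rest − s) over sources s of rest; N(one piece) = 1:
  size 1 → [1]=1  [7]=1
  size 2 → [1,7]=2  [6,7]=1
  size 3 → [1,6,7]=3  [4,6,7]=1  [5,6,7]=1
  size 4 → [1,4,6,7]=4  [1,5,6,7]=4  [2,5,6,7]=1  [3,4,6,7]=1  [4,5,6,7]=2
  size 5 → [1,2,5,6,7]=5  [1,3,4,6,7]=5  [1,4,5,6,7]=10  [2,4,5,6,7]=3  [3,4,5,6,7]=3
  size 6 → [1,2,4,5,6,7]=18  [1,3,4,5,6,7]=18  [2,3,4,5,6,7]=6
  first=0(b) contributes 42
  first=1(x) contributes 6
|[w]| = 48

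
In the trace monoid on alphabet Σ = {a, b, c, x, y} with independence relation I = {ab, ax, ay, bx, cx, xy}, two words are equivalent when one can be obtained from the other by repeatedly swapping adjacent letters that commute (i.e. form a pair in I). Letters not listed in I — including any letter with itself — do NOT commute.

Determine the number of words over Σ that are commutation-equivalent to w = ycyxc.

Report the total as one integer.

5

piece 0:y — minimal
piece 1:c rests on {0:y}
piece 2:y rests on {1:c}
piece 3:x — minimal
piece 4:c rests on {2:y}
minimal pieces: {0:y, 3:x}
ways to finish when only these pieces remain (= sum over removing one remaining piece with nothing left below it):
  1 left: {3}→1  {4}→1
  2 left: {2,4}→1  {3,4}→2
  3 left: {1,2,4}→1  {2,3,4}→3
  placing 0:y first → 4 extensions
  placing 3:x first → 1 extensions
total linear extensions = 5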